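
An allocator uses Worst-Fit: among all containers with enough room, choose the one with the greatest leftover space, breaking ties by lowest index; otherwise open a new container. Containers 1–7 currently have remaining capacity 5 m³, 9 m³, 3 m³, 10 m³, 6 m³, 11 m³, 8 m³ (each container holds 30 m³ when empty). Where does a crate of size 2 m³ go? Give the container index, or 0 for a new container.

Containers with room: container 1 (5 m³), container 2 (9 m³), container 3 (3 m³), container 4 (10 m³), container 5 (6 m³), container 6 (11 m³), container 7 (8 m³).
Most room is container 6 with 11 m³ free.

6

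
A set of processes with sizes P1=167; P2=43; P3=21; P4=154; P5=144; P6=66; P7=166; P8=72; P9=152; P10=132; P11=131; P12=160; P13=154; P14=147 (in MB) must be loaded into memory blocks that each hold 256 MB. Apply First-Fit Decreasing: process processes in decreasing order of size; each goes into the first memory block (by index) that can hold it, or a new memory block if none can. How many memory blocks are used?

Sorted descending: 167, 166, 160, 154, 154, 152, 147, 144, 132, 131, 72, 66, 43, 21.
167 MB → memory block 1 (remaining 89 MB)
166 MB → memory block 2 (remaining 90 MB)
160 MB → memory block 3 (remaining 96 MB)
154 MB → memory block 4 (remaining 102 MB)
154 MB → memory block 5 (remaining 102 MB)
152 MB → memory block 6 (remaining 104 MB)
147 MB → memory block 7 (remaining 109 MB)
144 MB → memory block 8 (remaining 112 MB)
132 MB → memory block 9 (remaining 124 MB)
131 MB → memory block 10 (remaining 125 MB)
72 MB → memory block 1 (remaining 17 MB)
66 MB → memory block 2 (remaining 24 MB)
43 MB → memory block 3 (remaining 53 MB)
21 MB → memory block 2 (remaining 3 MB)
Final memory blocks: [167,72] [166,66,21] [160,43] [154] [154] [152] [147] [144] [132] [131].

10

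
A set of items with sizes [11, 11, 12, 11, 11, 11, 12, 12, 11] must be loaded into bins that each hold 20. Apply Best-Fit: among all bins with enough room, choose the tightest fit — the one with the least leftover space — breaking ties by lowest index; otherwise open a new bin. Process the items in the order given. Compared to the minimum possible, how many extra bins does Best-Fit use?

0

Best-Fit: [11] [11] [12] [11] [11] [11] [12] [12] [11] → 9 bins.
9 items exceed 10 (half the capacity), and no two of those can share a bin, so at least 9 bins are needed.
So 9 is already optimal.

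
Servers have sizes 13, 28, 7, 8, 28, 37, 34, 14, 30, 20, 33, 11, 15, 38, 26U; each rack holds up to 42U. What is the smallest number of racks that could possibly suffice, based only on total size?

9

Total size = 13 + 28 + 7 + 8 + 28 + 37 + 34 + 14 + 30 + 20 + 33 + 11 + 15 + 38 + 26 = 342U.
⌈342 / 42⌉ = 9.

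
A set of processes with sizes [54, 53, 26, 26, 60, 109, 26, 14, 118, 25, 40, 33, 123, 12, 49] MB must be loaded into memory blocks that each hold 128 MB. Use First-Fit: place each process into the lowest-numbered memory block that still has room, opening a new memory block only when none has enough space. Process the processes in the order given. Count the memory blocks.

Put 54 MB in memory block 1; 74 MB remain.
Put 53 MB in memory block 1; 21 MB remain.
Put 26 MB in memory block 2; 102 MB remain.
Put 26 MB in memory block 2; 76 MB remain.
Put 60 MB in memory block 2; 16 MB remain.
Put 109 MB in memory block 3; 19 MB remain.
Put 26 MB in memory block 4; 102 MB remain.
Put 14 MB in memory block 1; 7 MB remain.
Put 118 MB in memory block 5; 10 MB remain.
Put 25 MB in memory block 4; 77 MB remain.
Put 40 MB in memory block 4; 37 MB remain.
Put 33 MB in memory block 4; 4 MB remain.
Put 123 MB in memory block 6; 5 MB remain.
Put 12 MB in memory block 2; 4 MB remain.
Put 49 MB in memory block 7; 79 MB remain.

7 memory blocks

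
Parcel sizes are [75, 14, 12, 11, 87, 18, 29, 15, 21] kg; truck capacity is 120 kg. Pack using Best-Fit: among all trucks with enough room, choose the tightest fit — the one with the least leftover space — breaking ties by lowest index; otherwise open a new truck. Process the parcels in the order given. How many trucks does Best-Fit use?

3

truck 1: place 75 kg, 45 kg left
truck 1: place 14 kg, 31 kg left
truck 1: place 12 kg, 19 kg left
truck 1: place 11 kg, 8 kg left
truck 2: place 87 kg, 33 kg left
truck 2: place 18 kg, 15 kg left
truck 3: place 29 kg, 91 kg left
truck 2: place 15 kg, 0 kg left
truck 3: place 21 kg, 70 kg left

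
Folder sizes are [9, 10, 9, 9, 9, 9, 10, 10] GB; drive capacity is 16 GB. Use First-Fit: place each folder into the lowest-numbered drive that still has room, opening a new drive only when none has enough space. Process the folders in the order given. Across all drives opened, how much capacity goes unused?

53

drive 1: place 9 GB, 7 GB left
drive 2: place 10 GB, 6 GB left
drive 3: place 9 GB, 7 GB left
drive 4: place 9 GB, 7 GB left
drive 5: place 9 GB, 7 GB left
drive 6: place 9 GB, 7 GB left
drive 7: place 10 GB, 6 GB left
drive 8: place 10 GB, 6 GB left
8 drives × 16 GB = 128 GB; used 75 GB; unused 53 GB.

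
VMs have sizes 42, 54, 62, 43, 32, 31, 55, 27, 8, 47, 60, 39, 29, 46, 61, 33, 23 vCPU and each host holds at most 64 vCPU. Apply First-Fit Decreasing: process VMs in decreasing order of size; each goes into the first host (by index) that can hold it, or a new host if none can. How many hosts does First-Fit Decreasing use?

13 hosts

Sorted descending: 62, 61, 60, 55, 54, 47, 46, 43, 42, 39, 33, 32, 31, 29, 27, 23, 8.
host 1: place 62 vCPU, 2 vCPU left
host 2: place 61 vCPU, 3 vCPU left
host 3: place 60 vCPU, 4 vCPU left
host 4: place 55 vCPU, 9 vCPU left
host 5: place 54 vCPU, 10 vCPU left
host 6: place 47 vCPU, 17 vCPU left
host 7: place 46 vCPU, 18 vCPU left
host 8: place 43 vCPU, 21 vCPU left
host 9: place 42 vCPU, 22 vCPU left
host 10: place 39 vCPU, 25 vCPU left
host 11: place 33 vCPU, 31 vCPU left
host 12: place 32 vCPU, 32 vCPU left
host 11: place 31 vCPU, 0 vCPU left
host 12: place 29 vCPU, 3 vCPU left
host 13: place 27 vCPU, 37 vCPU left
host 10: place 23 vCPU, 2 vCPU left
host 4: place 8 vCPU, 1 vCPU left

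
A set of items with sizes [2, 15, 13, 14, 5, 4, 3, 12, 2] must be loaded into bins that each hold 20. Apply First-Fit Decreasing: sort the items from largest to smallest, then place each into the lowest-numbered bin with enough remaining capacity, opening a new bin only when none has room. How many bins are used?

4

Sorted descending: 15, 14, 13, 12, 5, 4, 3, 2, 2.
bin 1: place 15, 5 left
bin 2: place 14, 6 left
bin 3: place 13, 7 left
bin 4: place 12, 8 left
bin 1: place 5, 0 left
bin 2: place 4, 2 left
bin 3: place 3, 4 left
bin 2: place 2, 0 left
bin 3: place 2, 2 left
Final bins: [15,5] [14,4,2] [13,3,2] [12].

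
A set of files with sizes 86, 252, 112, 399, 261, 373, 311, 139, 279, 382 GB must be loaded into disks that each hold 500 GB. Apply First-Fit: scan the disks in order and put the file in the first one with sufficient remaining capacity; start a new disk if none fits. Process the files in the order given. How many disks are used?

7 disks

86 GB → disk 1 (remaining 414 GB)
252 GB → disk 1 (remaining 162 GB)
112 GB → disk 1 (remaining 50 GB)
399 GB → disk 2 (remaining 101 GB)
261 GB → disk 3 (remaining 239 GB)
373 GB → disk 4 (remaining 127 GB)
311 GB → disk 5 (remaining 189 GB)
139 GB → disk 3 (remaining 100 GB)
279 GB → disk 6 (remaining 221 GB)
382 GB → disk 7 (remaining 118 GB)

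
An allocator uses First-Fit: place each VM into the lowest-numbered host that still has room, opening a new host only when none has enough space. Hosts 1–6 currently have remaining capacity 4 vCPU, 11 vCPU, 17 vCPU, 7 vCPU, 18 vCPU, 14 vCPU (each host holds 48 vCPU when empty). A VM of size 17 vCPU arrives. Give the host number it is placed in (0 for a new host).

Hosts with room: host 3 (17 vCPU), host 5 (18 vCPU).
The first with room is host 3.

3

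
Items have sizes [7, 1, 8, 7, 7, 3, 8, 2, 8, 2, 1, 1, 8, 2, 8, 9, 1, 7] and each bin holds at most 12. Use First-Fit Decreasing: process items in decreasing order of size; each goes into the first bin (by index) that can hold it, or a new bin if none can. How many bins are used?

Sorted descending: 9, 8, 8, 8, 8, 8, 7, 7, 7, 7, 3, 2, 2, 2, 1, 1, 1, 1.
bin 1: place 9, 3 left
bin 2: place 8, 4 left
bin 3: place 8, 4 left
bin 4: place 8, 4 left
bin 5: place 8, 4 left
bin 6: place 8, 4 left
bin 7: place 7, 5 left
bin 8: place 7, 5 left
bin 9: place 7, 5 left
bin 10: place 7, 5 left
bin 1: place 3, 0 left
bin 2: place 2, 2 left
bin 2: place 2, 0 left
bin 3: place 2, 2 left
bin 3: place 1, 1 left
bin 3: place 1, 0 left
bin 4: place 1, 3 left
bin 4: place 1, 2 left
Final bins: [9,3] [8,2,2] [8,2,1,1] [8,1,1] [8] [8] [7] [7] [7] [7].

10 bins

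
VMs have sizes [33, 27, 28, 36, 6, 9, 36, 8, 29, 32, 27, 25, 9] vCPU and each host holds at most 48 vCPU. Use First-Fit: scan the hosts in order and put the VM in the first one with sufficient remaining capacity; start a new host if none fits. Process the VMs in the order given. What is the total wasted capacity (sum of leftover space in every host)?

127

host 1: place 33 vCPU, 15 vCPU left
host 2: place 27 vCPU, 21 vCPU left
host 3: place 28 vCPU, 20 vCPU left
host 4: place 36 vCPU, 12 vCPU left
host 1: place 6 vCPU, 9 vCPU left
host 1: place 9 vCPU, 0 vCPU left
host 5: place 36 vCPU, 12 vCPU left
host 2: place 8 vCPU, 13 vCPU left
host 6: place 29 vCPU, 19 vCPU left
host 7: place 32 vCPU, 16 vCPU left
host 8: place 27 vCPU, 21 vCPU left
host 9: place 25 vCPU, 23 vCPU left
host 2: place 9 vCPU, 4 vCPU left
9 hosts × 48 vCPU = 432 vCPU; used 305 vCPU; unused 127 vCPU.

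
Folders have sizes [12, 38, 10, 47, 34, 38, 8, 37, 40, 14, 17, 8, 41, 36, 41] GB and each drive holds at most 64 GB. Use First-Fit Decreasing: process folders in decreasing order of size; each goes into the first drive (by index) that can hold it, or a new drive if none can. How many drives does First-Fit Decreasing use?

9 drives

Sorted descending: 47, 41, 41, 40, 38, 38, 37, 36, 34, 17, 14, 12, 10, 8, 8.
Put 47 GB in drive 1; 17 GB remain.
Put 41 GB in drive 2; 23 GB remain.
Put 41 GB in drive 3; 23 GB remain.
Put 40 GB in drive 4; 24 GB remain.
Put 38 GB in drive 5; 26 GB remain.
Put 38 GB in drive 6; 26 GB remain.
Put 37 GB in drive 7; 27 GB remain.
Put 36 GB in drive 8; 28 GB remain.
Put 34 GB in drive 9; 30 GB remain.
Put 17 GB in drive 1; 0 GB remain.
Put 14 GB in drive 2; 9 GB remain.
Put 12 GB in drive 3; 11 GB remain.
Put 10 GB in drive 3; 1 GB remain.
Put 8 GB in drive 2; 1 GB remain.
Put 8 GB in drive 4; 16 GB remain.
Final drives: [47,17] [41,14,8] [41,12,10] [40,8] [38] [38] [37] [36] [34].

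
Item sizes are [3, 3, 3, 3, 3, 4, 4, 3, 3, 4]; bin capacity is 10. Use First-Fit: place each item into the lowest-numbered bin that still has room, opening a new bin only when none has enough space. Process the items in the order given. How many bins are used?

bin 1: place 3, 7 left
bin 1: place 3, 4 left
bin 1: place 3, 1 left
bin 2: place 3, 7 left
bin 2: place 3, 4 left
bin 2: place 4, 0 left
bin 3: place 4, 6 left
bin 3: place 3, 3 left
bin 3: place 3, 0 left
bin 4: place 4, 6 left

4 bins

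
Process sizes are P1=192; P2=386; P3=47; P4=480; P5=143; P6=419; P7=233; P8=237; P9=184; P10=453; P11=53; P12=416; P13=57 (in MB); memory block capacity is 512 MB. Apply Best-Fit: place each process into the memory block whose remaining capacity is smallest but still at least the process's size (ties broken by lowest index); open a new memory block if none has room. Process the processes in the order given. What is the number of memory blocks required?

8 memory blocks

Put P1 (192 MB) in memory block 1; 320 MB remain.
Put P2 (386 MB) in memory block 2; 126 MB remain.
Put P3 (47 MB) in memory block 2; 79 MB remain.
Put P4 (480 MB) in memory block 3; 32 MB remain.
Put P5 (143 MB) in memory block 1; 177 MB remain.
Put P6 (419 MB) in memory block 4; 93 MB remain.
Put P7 (233 MB) in memory block 5; 279 MB remain.
Put P8 (237 MB) in memory block 5; 42 MB remain.
Put P9 (184 MB) in memory block 6; 328 MB remain.
Put P10 (453 MB) in memory block 7; 59 MB remain.
Put P11 (53 MB) in memory block 7; 6 MB remain.
Put P12 (416 MB) in memory block 8; 96 MB remain.
Put P13 (57 MB) in memory block 2; 22 MB remain.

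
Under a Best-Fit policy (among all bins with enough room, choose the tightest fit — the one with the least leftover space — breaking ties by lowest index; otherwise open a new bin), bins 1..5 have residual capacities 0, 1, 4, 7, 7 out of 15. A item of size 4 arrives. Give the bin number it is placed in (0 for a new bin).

Bins with room: bin 3 (4), bin 4 (7), bin 5 (7).
Tightest fit is bin 3 with 4 free.

3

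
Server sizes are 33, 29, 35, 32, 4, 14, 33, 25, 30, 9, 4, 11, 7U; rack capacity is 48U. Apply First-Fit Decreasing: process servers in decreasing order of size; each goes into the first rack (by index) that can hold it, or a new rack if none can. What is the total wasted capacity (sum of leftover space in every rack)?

Sorted descending: 35, 33, 33, 32, 30, 29, 25, 14, 11, 9, 7, 4, 4.
rack 1: place 35U, 13U left
rack 2: place 33U, 15U left
rack 3: place 33U, 15U left
rack 4: place 32U, 16U left
rack 5: place 30U, 18U left
rack 6: place 29U, 19U left
rack 7: place 25U, 23U left
rack 2: place 14U, 1U left
rack 1: place 11U, 2U left
rack 3: place 9U, 6U left
rack 4: place 7U, 9U left
rack 3: place 4U, 2U left
rack 4: place 4U, 5U left
7 racks × 48U = 336U; used 266U; unused 70U.

70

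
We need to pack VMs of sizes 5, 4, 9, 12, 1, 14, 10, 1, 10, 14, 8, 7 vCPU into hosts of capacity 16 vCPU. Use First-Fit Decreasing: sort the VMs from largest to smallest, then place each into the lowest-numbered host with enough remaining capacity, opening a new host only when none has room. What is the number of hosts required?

7 hosts

Sorted descending: 14, 14, 12, 10, 10, 9, 8, 7, 5, 4, 1, 1.
host 1: place 14 vCPU, 2 vCPU left
host 2: place 14 vCPU, 2 vCPU left
host 3: place 12 vCPU, 4 vCPU left
host 4: place 10 vCPU, 6 vCPU left
host 5: place 10 vCPU, 6 vCPU left
host 6: place 9 vCPU, 7 vCPU left
host 7: place 8 vCPU, 8 vCPU left
host 6: place 7 vCPU, 0 vCPU left
host 4: place 5 vCPU, 1 vCPU left
host 3: place 4 vCPU, 0 vCPU left
host 1: place 1 vCPU, 1 vCPU left
host 1: place 1 vCPU, 0 vCPU left
Final hosts: [14,1,1] [14] [12,4] [10,5] [10] [9,7] [8].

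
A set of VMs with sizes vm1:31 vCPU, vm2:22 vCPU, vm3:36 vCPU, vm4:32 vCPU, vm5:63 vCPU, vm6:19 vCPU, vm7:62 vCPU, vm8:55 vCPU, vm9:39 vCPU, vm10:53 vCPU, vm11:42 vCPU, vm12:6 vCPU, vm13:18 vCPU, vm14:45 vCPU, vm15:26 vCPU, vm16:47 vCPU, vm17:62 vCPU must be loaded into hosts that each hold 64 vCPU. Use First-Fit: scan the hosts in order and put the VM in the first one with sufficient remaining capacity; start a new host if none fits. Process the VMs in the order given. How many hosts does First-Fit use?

Put vm1 (31 vCPU) in host 1; 33 vCPU remain.
Put vm2 (22 vCPU) in host 1; 11 vCPU remain.
Put vm3 (36 vCPU) in host 2; 28 vCPU remain.
Put vm4 (32 vCPU) in host 3; 32 vCPU remain.
Put vm5 (63 vCPU) in host 4; 1 vCPU remain.
Put vm6 (19 vCPU) in host 2; 9 vCPU remain.
Put vm7 (62 vCPU) in host 5; 2 vCPU remain.
Put vm8 (55 vCPU) in host 6; 9 vCPU remain.
Put vm9 (39 vCPU) in host 7; 25 vCPU remain.
Put vm10 (53 vCPU) in host 8; 11 vCPU remain.
Put vm11 (42 vCPU) in host 9; 22 vCPU remain.
Put vm12 (6 vCPU) in host 1; 5 vCPU remain.
Put vm13 (18 vCPU) in host 3; 14 vCPU remain.
Put vm14 (45 vCPU) in host 10; 19 vCPU remain.
Put vm15 (26 vCPU) in host 11; 38 vCPU remain.
Put vm16 (47 vCPU) in host 12; 17 vCPU remain.
Put vm17 (62 vCPU) in host 13; 2 vCPU remain.
Final hosts: [31,22,6] [36,19] [32,18] [63] [62] [55] [39] [53] [42] [45] [26] [47] [62].

13 hosts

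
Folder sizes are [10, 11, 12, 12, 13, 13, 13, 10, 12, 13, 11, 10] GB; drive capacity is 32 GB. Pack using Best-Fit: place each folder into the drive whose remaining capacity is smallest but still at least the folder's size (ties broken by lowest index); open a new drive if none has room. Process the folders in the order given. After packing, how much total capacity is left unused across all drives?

Put 10 GB in drive 1; 22 GB remain.
Put 11 GB in drive 1; 11 GB remain.
Put 12 GB in drive 2; 20 GB remain.
Put 12 GB in drive 2; 8 GB remain.
Put 13 GB in drive 3; 19 GB remain.
Put 13 GB in drive 3; 6 GB remain.
Put 13 GB in drive 4; 19 GB remain.
Put 10 GB in drive 1; 1 GB remain.
Put 12 GB in drive 4; 7 GB remain.
Put 13 GB in drive 5; 19 GB remain.
Put 11 GB in drive 5; 8 GB remain.
Put 10 GB in drive 6; 22 GB remain.
6 drives × 32 GB = 192 GB; used 140 GB; unused 52 GB.

52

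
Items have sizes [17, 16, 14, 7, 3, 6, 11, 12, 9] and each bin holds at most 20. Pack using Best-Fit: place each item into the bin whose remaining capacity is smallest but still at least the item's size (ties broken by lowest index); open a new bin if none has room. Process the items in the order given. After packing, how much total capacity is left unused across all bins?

25

Put 17 in bin 1; 3 remain.
Put 16 in bin 2; 4 remain.
Put 14 in bin 3; 6 remain.
Put 7 in bin 4; 13 remain.
Put 3 in bin 1; 0 remain.
Put 6 in bin 3; 0 remain.
Put 11 in bin 4; 2 remain.
Put 12 in bin 5; 8 remain.
Put 9 in bin 6; 11 remain.
6 bins × 20 = 120; used 95; unused 25.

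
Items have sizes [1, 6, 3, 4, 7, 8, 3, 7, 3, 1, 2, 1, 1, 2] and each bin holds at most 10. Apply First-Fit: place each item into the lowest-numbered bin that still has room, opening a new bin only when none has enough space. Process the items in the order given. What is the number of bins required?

Put 1 in bin 1; 9 remain.
Put 6 in bin 1; 3 remain.
Put 3 in bin 1; 0 remain.
Put 4 in bin 2; 6 remain.
Put 7 in bin 3; 3 remain.
Put 8 in bin 4; 2 remain.
Put 3 in bin 2; 3 remain.
Put 7 in bin 5; 3 remain.
Put 3 in bin 2; 0 remain.
Put 1 in bin 3; 2 remain.
Put 2 in bin 3; 0 remain.
Put 1 in bin 4; 1 remain.
Put 1 in bin 4; 0 remain.
Put 2 in bin 5; 1 remain.

5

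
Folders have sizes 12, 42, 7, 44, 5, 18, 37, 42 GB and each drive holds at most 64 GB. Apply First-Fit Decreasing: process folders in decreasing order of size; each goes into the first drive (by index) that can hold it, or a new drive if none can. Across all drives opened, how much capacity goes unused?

Sorted descending: 44, 42, 42, 37, 18, 12, 7, 5.
44 GB → drive 1 (remaining 20 GB)
42 GB → drive 2 (remaining 22 GB)
42 GB → drive 3 (remaining 22 GB)
37 GB → drive 4 (remaining 27 GB)
18 GB → drive 1 (remaining 2 GB)
12 GB → drive 2 (remaining 10 GB)
7 GB → drive 2 (remaining 3 GB)
5 GB → drive 3 (remaining 17 GB)
4 drives × 64 GB = 256 GB; used 207 GB; unused 49 GB.

49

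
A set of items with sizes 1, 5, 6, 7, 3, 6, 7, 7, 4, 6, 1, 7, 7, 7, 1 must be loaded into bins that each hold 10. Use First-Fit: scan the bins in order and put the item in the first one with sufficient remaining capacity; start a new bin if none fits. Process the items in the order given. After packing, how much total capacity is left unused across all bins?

25

1 → bin 1 (remaining 9)
5 → bin 1 (remaining 4)
6 → bin 2 (remaining 4)
7 → bin 3 (remaining 3)
3 → bin 1 (remaining 1)
6 → bin 4 (remaining 4)
7 → bin 5 (remaining 3)
7 → bin 6 (remaining 3)
4 → bin 2 (remaining 0)
6 → bin 7 (remaining 4)
1 → bin 1 (remaining 0)
7 → bin 8 (remaining 3)
7 → bin 9 (remaining 3)
7 → bin 10 (remaining 3)
1 → bin 3 (remaining 2)
10 bins × 10 = 100; used 75; unused 25.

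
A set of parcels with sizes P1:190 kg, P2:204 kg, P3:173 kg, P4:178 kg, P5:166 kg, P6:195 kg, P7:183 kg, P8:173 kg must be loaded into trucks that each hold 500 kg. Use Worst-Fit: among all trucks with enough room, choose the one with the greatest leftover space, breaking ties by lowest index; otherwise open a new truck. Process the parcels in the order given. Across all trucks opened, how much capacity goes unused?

538

P1 (190 kg) → truck 1 (remaining 310 kg)
P2 (204 kg) → truck 1 (remaining 106 kg)
P3 (173 kg) → truck 2 (remaining 327 kg)
P4 (178 kg) → truck 2 (remaining 149 kg)
P5 (166 kg) → truck 3 (remaining 334 kg)
P6 (195 kg) → truck 3 (remaining 139 kg)
P7 (183 kg) → truck 4 (remaining 317 kg)
P8 (173 kg) → truck 4 (remaining 144 kg)
4 trucks × 500 kg = 2000 kg; used 1462 kg; unused 538 kg.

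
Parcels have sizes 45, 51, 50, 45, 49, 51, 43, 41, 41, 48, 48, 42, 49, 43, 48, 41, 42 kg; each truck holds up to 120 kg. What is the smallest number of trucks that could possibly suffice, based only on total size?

Total size = 45 + 51 + 50 + 45 + 49 + 51 + 43 + 41 + 41 + 48 + 48 + 42 + 49 + 43 + 48 + 41 + 42 = 777 kg.
⌈777 / 120⌉ = 7.

7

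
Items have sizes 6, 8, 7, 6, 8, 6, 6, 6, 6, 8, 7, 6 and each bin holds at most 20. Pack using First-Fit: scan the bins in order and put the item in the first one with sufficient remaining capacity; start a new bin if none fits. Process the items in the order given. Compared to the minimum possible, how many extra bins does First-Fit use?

First-Fit: [6,8,6] [7,8] [6,6,6] [6,8,6] [7] → 5 bins.
Total size 80; any packing needs at least ⌈80/20⌉ = 4 bins.
An optimal packing achieves that bound: [8,6,6] [8,6,6] [8,6,6] [7,7,6] → 4 bins.
Excess: 5 − 4 = 1.

1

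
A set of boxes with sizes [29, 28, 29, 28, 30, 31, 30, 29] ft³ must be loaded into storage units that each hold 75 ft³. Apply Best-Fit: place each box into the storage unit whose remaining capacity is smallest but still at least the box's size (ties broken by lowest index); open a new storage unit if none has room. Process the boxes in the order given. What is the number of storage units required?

4

29 ft³ → storage unit 1 (remaining 46 ft³)
28 ft³ → storage unit 1 (remaining 18 ft³)
29 ft³ → storage unit 2 (remaining 46 ft³)
28 ft³ → storage unit 2 (remaining 18 ft³)
30 ft³ → storage unit 3 (remaining 45 ft³)
31 ft³ → storage unit 3 (remaining 14 ft³)
30 ft³ → storage unit 4 (remaining 45 ft³)
29 ft³ → storage unit 4 (remaining 16 ft³)
Final storage units: [29,28] [29,28] [30,31] [30,29].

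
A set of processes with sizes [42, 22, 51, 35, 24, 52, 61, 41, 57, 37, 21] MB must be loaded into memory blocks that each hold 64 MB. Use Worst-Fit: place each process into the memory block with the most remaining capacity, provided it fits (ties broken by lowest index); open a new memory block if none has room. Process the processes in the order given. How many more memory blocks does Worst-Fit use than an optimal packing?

0

Worst-Fit: [42,22] [51] [35,24] [52] [61] [41] [57] [37,21] → 8 memory blocks.
8 processes exceed 32 MB (half the capacity), and no two of those can share a memory block, so at least 8 memory blocks are needed.
So 8 is already optimal.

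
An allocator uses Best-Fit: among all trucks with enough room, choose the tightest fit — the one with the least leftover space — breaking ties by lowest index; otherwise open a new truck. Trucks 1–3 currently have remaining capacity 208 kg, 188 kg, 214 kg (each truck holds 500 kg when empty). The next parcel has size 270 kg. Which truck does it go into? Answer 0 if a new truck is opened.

No truck has ≥ 270 kg free, so a new truck is opened.

0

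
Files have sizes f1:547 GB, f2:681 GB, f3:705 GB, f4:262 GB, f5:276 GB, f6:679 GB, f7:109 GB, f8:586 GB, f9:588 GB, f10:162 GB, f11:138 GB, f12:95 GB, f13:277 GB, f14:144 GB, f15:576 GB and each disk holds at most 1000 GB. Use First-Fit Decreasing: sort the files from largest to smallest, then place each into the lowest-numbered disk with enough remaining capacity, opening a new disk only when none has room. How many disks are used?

Sorted descending: 705, 681, 679, 588, 586, 576, 547, 277, 276, 262, 162, 144, 138, 109, 95.
705 GB → disk 1 (remaining 295 GB)
681 GB → disk 2 (remaining 319 GB)
679 GB → disk 3 (remaining 321 GB)
588 GB → disk 4 (remaining 412 GB)
586 GB → disk 5 (remaining 414 GB)
576 GB → disk 6 (remaining 424 GB)
547 GB → disk 7 (remaining 453 GB)
277 GB → disk 1 (remaining 18 GB)
276 GB → disk 2 (remaining 43 GB)
262 GB → disk 3 (remaining 59 GB)
162 GB → disk 4 (remaining 250 GB)
144 GB → disk 4 (remaining 106 GB)
138 GB → disk 5 (remaining 276 GB)
109 GB → disk 5 (remaining 167 GB)
95 GB → disk 4 (remaining 11 GB)
Final disks: [705,277] [681,276] [679,262] [588,162,144,95] [586,138,109] [576] [547].

7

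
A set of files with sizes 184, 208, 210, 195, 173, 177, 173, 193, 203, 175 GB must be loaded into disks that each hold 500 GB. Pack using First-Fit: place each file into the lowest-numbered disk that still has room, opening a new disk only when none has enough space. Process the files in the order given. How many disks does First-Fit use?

5 disks

184 GB → disk 1 (remaining 316 GB)
208 GB → disk 1 (remaining 108 GB)
210 GB → disk 2 (remaining 290 GB)
195 GB → disk 2 (remaining 95 GB)
173 GB → disk 3 (remaining 327 GB)
177 GB → disk 3 (remaining 150 GB)
173 GB → disk 4 (remaining 327 GB)
193 GB → disk 4 (remaining 134 GB)
203 GB → disk 5 (remaining 297 GB)
175 GB → disk 5 (remaining 122 GB)
Final disks: [184,208] [210,195] [173,177] [173,193] [203,175].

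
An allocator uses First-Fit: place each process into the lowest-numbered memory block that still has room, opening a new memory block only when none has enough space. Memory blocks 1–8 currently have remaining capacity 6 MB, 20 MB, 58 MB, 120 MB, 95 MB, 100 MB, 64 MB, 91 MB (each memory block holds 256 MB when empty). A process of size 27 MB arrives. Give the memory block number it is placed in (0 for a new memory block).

3

Memory blocks with room: memory block 3 (58 MB), memory block 4 (120 MB), memory block 5 (95 MB), memory block 6 (100 MB), memory block 7 (64 MB), memory block 8 (91 MB).
The first with room is memory block 3.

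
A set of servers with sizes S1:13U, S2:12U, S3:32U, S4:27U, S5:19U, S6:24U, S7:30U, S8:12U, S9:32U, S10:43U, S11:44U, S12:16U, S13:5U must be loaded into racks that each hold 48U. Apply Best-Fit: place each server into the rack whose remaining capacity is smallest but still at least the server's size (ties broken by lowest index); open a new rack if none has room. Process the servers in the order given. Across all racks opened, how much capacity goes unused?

75

Put S1 (13U) in rack 1; 35U remain.
Put S2 (12U) in rack 1; 23U remain.
Put S3 (32U) in rack 2; 16U remain.
Put S4 (27U) in rack 3; 21U remain.
Put S5 (19U) in rack 3; 2U remain.
Put S6 (24U) in rack 4; 24U remain.
Put S7 (30U) in rack 5; 18U remain.
Put S8 (12U) in rack 2; 4U remain.
Put S9 (32U) in rack 6; 16U remain.
Put S10 (43U) in rack 7; 5U remain.
Put S11 (44U) in rack 8; 4U remain.
Put S12 (16U) in rack 6; 0U remain.
Put S13 (5U) in rack 7; 0U remain.
8 racks × 48U = 384U; used 309U; unused 75U.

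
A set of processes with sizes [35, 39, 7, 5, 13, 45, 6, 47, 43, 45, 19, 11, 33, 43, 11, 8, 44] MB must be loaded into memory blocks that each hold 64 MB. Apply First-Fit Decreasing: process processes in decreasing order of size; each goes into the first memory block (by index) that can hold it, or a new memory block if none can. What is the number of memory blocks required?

9

Sorted descending: 47, 45, 45, 44, 43, 43, 39, 35, 33, 19, 13, 11, 11, 8, 7, 6, 5.
memory block 1: place 47 MB, 17 MB left
memory block 2: place 45 MB, 19 MB left
memory block 3: place 45 MB, 19 MB left
memory block 4: place 44 MB, 20 MB left
memory block 5: place 43 MB, 21 MB left
memory block 6: place 43 MB, 21 MB left
memory block 7: place 39 MB, 25 MB left
memory block 8: place 35 MB, 29 MB left
memory block 9: place 33 MB, 31 MB left
memory block 2: place 19 MB, 0 MB left
memory block 1: place 13 MB, 4 MB left
memory block 3: place 11 MB, 8 MB left
memory block 4: place 11 MB, 9 MB left
memory block 3: place 8 MB, 0 MB left
memory block 4: place 7 MB, 2 MB left
memory block 5: place 6 MB, 15 MB left
memory block 5: place 5 MB, 10 MB left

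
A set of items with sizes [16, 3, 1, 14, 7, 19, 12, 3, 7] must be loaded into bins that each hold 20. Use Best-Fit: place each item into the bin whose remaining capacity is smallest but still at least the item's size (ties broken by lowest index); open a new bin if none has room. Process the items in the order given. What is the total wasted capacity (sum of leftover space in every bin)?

18

Put 16 in bin 1; 4 remain.
Put 3 in bin 1; 1 remain.
Put 1 in bin 1; 0 remain.
Put 14 in bin 2; 6 remain.
Put 7 in bin 3; 13 remain.
Put 19 in bin 4; 1 remain.
Put 12 in bin 3; 1 remain.
Put 3 in bin 2; 3 remain.
Put 7 in bin 5; 13 remain.
5 bins × 20 = 100; used 82; unused 18.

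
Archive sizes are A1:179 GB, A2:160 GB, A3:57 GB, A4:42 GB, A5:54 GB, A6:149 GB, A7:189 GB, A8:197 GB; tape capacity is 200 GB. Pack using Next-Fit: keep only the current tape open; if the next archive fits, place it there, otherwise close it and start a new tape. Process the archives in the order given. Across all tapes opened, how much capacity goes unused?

173

A1 (179 GB) → tape 1 (remaining 21 GB)
A2 (160 GB) → tape 2 (remaining 40 GB)
A3 (57 GB) → tape 3 (remaining 143 GB)
A4 (42 GB) → tape 3 (remaining 101 GB)
A5 (54 GB) → tape 3 (remaining 47 GB)
A6 (149 GB) → tape 4 (remaining 51 GB)
A7 (189 GB) → tape 5 (remaining 11 GB)
A8 (197 GB) → tape 6 (remaining 3 GB)
6 tapes × 200 GB = 1200 GB; used 1027 GB; unused 173 GB.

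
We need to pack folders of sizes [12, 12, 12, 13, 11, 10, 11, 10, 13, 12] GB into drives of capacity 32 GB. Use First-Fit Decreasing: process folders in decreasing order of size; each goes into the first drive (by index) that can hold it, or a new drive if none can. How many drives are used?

Sorted descending: 13, 13, 12, 12, 12, 12, 11, 11, 10, 10.
Put 13 GB in drive 1; 19 GB remain.
Put 13 GB in drive 1; 6 GB remain.
Put 12 GB in drive 2; 20 GB remain.
Put 12 GB in drive 2; 8 GB remain.
Put 12 GB in drive 3; 20 GB remain.
Put 12 GB in drive 3; 8 GB remain.
Put 11 GB in drive 4; 21 GB remain.
Put 11 GB in drive 4; 10 GB remain.
Put 10 GB in drive 4; 0 GB remain.
Put 10 GB in drive 5; 22 GB remain.

5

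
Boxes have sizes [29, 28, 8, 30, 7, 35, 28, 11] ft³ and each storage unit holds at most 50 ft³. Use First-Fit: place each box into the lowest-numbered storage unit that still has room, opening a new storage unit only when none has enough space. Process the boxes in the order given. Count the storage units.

Put 29 ft³ in storage unit 1; 21 ft³ remain.
Put 28 ft³ in storage unit 2; 22 ft³ remain.
Put 8 ft³ in storage unit 1; 13 ft³ remain.
Put 30 ft³ in storage unit 3; 20 ft³ remain.
Put 7 ft³ in storage unit 1; 6 ft³ remain.
Put 35 ft³ in storage unit 4; 15 ft³ remain.
Put 28 ft³ in storage unit 5; 22 ft³ remain.
Put 11 ft³ in storage unit 2; 11 ft³ remain.

5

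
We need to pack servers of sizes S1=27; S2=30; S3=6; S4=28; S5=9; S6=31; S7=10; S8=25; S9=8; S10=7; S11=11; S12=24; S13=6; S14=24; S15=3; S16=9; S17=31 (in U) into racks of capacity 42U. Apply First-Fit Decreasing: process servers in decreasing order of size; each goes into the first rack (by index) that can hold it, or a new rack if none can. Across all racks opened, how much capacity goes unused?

47

Sorted descending: 31, 31, 30, 28, 27, 25, 24, 24, 11, 10, 9, 9, 8, 7, 6, 6, 3.
Put 31U in rack 1; 11U remain.
Put 31U in rack 2; 11U remain.
Put 30U in rack 3; 12U remain.
Put 28U in rack 4; 14U remain.
Put 27U in rack 5; 15U remain.
Put 25U in rack 6; 17U remain.
Put 24U in rack 7; 18U remain.
Put 24U in rack 8; 18U remain.
Put 11U in rack 1; 0U remain.
Put 10U in rack 2; 1U remain.
Put 9U in rack 3; 3U remain.
Put 9U in rack 4; 5U remain.
Put 8U in rack 5; 7U remain.
Put 7U in rack 5; 0U remain.
Put 6U in rack 6; 11U remain.
Put 6U in rack 6; 5U remain.
Put 3U in rack 3; 0U remain.
8 racks × 42U = 336U; used 289U; unused 47U.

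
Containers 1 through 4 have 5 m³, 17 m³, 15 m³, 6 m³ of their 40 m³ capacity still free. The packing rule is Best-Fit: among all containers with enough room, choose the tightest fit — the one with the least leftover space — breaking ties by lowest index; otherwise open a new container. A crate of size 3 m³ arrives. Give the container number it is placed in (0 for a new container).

Containers with room: container 1 (5 m³), container 2 (17 m³), container 3 (15 m³), container 4 (6 m³).
Tightest fit is container 1 with 5 m³ free.

1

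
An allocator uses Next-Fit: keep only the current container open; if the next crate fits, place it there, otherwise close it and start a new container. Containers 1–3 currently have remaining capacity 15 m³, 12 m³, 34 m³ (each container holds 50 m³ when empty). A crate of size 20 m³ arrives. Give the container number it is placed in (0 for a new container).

3

Next-Fit only looks at container 3, which has 34 m³ free.
20 m³ fits there.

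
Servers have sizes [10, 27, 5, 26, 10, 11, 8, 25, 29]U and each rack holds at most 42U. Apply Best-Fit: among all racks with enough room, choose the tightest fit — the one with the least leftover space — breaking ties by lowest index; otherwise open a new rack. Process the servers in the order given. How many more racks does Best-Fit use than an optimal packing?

1

Best-Fit: [10,27,5] [26,10] [11,8] [25] [29] → 5 racks.
Total size 151U; any packing needs at least ⌈151/42⌉ = 4 racks.
An optimal packing achieves that bound: [29,11] [27,10,5] [26,10] [25,8] → 4 racks.
Excess: 5 − 4 = 1.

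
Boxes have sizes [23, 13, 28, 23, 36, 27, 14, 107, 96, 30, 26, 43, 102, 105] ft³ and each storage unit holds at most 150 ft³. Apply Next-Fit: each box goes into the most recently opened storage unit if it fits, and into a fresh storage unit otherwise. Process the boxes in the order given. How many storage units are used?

23 ft³ → storage unit 1 (remaining 127 ft³)
13 ft³ → storage unit 1 (remaining 114 ft³)
28 ft³ → storage unit 1 (remaining 86 ft³)
23 ft³ → storage unit 1 (remaining 63 ft³)
36 ft³ → storage unit 1 (remaining 27 ft³)
27 ft³ → storage unit 1 (remaining 0 ft³)
14 ft³ → storage unit 2 (remaining 136 ft³)
107 ft³ → storage unit 2 (remaining 29 ft³)
96 ft³ → storage unit 3 (remaining 54 ft³)
30 ft³ → storage unit 3 (remaining 24 ft³)
26 ft³ → storage unit 4 (remaining 124 ft³)
43 ft³ → storage unit 4 (remaining 81 ft³)
102 ft³ → storage unit 5 (remaining 48 ft³)
105 ft³ → storage unit 6 (remaining 45 ft³)

6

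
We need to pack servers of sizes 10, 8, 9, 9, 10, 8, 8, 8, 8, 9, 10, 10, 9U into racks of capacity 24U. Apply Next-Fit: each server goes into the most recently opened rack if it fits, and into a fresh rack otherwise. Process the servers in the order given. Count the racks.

6

rack 1: place 10U, 14U left
rack 1: place 8U, 6U left
rack 2: place 9U, 15U left
rack 2: place 9U, 6U left
rack 3: place 10U, 14U left
rack 3: place 8U, 6U left
rack 4: place 8U, 16U left
rack 4: place 8U, 8U left
rack 4: place 8U, 0U left
rack 5: place 9U, 15U left
rack 5: place 10U, 5U left
rack 6: place 10U, 14U left
rack 6: place 9U, 5U left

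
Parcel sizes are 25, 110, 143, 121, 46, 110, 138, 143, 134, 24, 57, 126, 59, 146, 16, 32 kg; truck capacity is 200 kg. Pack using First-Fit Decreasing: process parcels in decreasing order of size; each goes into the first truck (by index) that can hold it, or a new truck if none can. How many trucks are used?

Sorted descending: 146, 143, 143, 138, 134, 126, 121, 110, 110, 59, 57, 46, 32, 25, 24, 16.
Put 146 kg in truck 1; 54 kg remain.
Put 143 kg in truck 2; 57 kg remain.
Put 143 kg in truck 3; 57 kg remain.
Put 138 kg in truck 4; 62 kg remain.
Put 134 kg in truck 5; 66 kg remain.
Put 126 kg in truck 6; 74 kg remain.
Put 121 kg in truck 7; 79 kg remain.
Put 110 kg in truck 8; 90 kg remain.
Put 110 kg in truck 9; 90 kg remain.
Put 59 kg in truck 4; 3 kg remain.
Put 57 kg in truck 2; 0 kg remain.
Put 46 kg in truck 1; 8 kg remain.
Put 32 kg in truck 3; 25 kg remain.
Put 25 kg in truck 3; 0 kg remain.
Put 24 kg in truck 5; 42 kg remain.
Put 16 kg in truck 5; 26 kg remain.

9 trucks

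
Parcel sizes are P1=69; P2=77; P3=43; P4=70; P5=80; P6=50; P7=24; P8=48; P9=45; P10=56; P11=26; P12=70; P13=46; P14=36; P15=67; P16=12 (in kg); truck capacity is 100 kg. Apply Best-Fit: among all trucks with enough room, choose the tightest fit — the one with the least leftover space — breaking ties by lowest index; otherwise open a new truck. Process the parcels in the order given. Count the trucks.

P1 (69 kg) → truck 1 (remaining 31 kg)
P2 (77 kg) → truck 2 (remaining 23 kg)
P3 (43 kg) → truck 3 (remaining 57 kg)
P4 (70 kg) → truck 4 (remaining 30 kg)
P5 (80 kg) → truck 5 (remaining 20 kg)
P6 (50 kg) → truck 3 (remaining 7 kg)
P7 (24 kg) → truck 4 (remaining 6 kg)
P8 (48 kg) → truck 6 (remaining 52 kg)
P9 (45 kg) → truck 6 (remaining 7 kg)
P10 (56 kg) → truck 7 (remaining 44 kg)
P11 (26 kg) → truck 1 (remaining 5 kg)
P12 (70 kg) → truck 8 (remaining 30 kg)
P13 (46 kg) → truck 9 (remaining 54 kg)
P14 (36 kg) → truck 7 (remaining 8 kg)
P15 (67 kg) → truck 10 (remaining 33 kg)
P16 (12 kg) → truck 5 (remaining 8 kg)

10 trucks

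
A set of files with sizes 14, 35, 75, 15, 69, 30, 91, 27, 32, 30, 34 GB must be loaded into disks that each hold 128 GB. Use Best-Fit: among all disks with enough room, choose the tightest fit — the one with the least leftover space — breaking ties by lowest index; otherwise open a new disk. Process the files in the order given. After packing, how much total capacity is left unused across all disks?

14 GB → disk 1 (remaining 114 GB)
35 GB → disk 1 (remaining 79 GB)
75 GB → disk 1 (remaining 4 GB)
15 GB → disk 2 (remaining 113 GB)
69 GB → disk 2 (remaining 44 GB)
30 GB → disk 2 (remaining 14 GB)
91 GB → disk 3 (remaining 37 GB)
27 GB → disk 3 (remaining 10 GB)
32 GB → disk 4 (remaining 96 GB)
30 GB → disk 4 (remaining 66 GB)
34 GB → disk 4 (remaining 32 GB)
4 disks × 128 GB = 512 GB; used 452 GB; unused 60 GB.

60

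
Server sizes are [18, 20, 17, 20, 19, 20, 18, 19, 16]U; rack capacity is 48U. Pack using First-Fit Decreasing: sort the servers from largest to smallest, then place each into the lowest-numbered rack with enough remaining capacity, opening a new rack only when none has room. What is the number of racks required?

5 racks

Sorted descending: 20, 20, 20, 19, 19, 18, 18, 17, 16.
rack 1: place 20U, 28U left
rack 1: place 20U, 8U left
rack 2: place 20U, 28U left
rack 2: place 19U, 9U left
rack 3: place 19U, 29U left
rack 3: place 18U, 11U left
rack 4: place 18U, 30U left
rack 4: place 17U, 13U left
rack 5: place 16U, 32U left
Final racks: [20,20] [20,19] [19,18] [18,17] [16].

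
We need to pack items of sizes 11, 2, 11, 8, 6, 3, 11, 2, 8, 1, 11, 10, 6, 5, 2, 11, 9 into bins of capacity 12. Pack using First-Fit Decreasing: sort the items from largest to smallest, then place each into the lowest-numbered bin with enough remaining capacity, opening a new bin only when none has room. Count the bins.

11 bins

Sorted descending: 11, 11, 11, 11, 11, 10, 9, 8, 8, 6, 6, 5, 3, 2, 2, 2, 1.
11 → bin 1 (remaining 1)
11 → bin 2 (remaining 1)
11 → bin 3 (remaining 1)
11 → bin 4 (remaining 1)
11 → bin 5 (remaining 1)
10 → bin 6 (remaining 2)
9 → bin 7 (remaining 3)
8 → bin 8 (remaining 4)
8 → bin 9 (remaining 4)
6 → bin 10 (remaining 6)
6 → bin 10 (remaining 0)
5 → bin 11 (remaining 7)
3 → bin 7 (remaining 0)
2 → bin 6 (remaining 0)
2 → bin 8 (remaining 2)
2 → bin 8 (remaining 0)
1 → bin 1 (remaining 0)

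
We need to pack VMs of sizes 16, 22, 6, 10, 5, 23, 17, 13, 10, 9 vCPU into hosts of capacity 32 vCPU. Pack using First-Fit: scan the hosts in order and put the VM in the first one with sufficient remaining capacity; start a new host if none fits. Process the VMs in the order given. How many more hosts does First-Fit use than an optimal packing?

First-Fit: [16,6,10] [22,5] [23,9] [17,13] [10] → 5 hosts.
Total size 131 vCPU; any packing needs at least ⌈131/32⌉ = 5 hosts.
So 5 is already optimal.

0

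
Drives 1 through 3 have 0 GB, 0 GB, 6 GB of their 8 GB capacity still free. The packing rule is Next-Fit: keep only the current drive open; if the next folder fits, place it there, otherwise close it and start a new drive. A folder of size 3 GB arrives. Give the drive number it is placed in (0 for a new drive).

3

Next-Fit only looks at drive 3, which has 6 GB free.
3 GB fits there.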